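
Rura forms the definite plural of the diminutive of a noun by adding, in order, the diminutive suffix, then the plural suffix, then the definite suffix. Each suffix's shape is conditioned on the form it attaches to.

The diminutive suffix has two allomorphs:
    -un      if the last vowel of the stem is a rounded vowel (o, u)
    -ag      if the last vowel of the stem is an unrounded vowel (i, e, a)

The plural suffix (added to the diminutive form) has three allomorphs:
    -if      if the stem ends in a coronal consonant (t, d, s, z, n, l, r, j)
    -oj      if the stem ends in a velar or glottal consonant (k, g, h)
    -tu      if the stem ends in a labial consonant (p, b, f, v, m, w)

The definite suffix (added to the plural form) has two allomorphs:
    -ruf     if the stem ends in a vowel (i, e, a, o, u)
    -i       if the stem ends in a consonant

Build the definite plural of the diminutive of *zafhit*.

The last vowel of *zafhit* is /i/, which is an unrounded vowel, so the diminutive suffix is -ag, giving *zafhitag*.
The final consonant of the diminutive form *zafhitag* is /g/, which is velar/glottal, so the plural suffix is -oj, giving *zafhitagoj*.
The final sound of the plural form *zafhitagoj* is /j/, which is a consonant, so the definite suffix is -i, giving *zafhitagoji*.

zafhitagoji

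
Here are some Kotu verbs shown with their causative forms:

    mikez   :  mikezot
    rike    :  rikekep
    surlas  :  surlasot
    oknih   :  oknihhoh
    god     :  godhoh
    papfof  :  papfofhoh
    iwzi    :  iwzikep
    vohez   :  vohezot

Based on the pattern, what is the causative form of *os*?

Looking at the final sound of each stem: -ot when the stem ends in a sibilant (*mikez*, *surlas*, *vohez*); -hoh when the stem ends in a non-sibilant consonant (*oknih*, *god*, *papfof*); -kep when the stem ends in a vowel (*rike*, *iwzi*).
*os* — final sound /s/ (a sibilant) → -ot → *osot*.

osot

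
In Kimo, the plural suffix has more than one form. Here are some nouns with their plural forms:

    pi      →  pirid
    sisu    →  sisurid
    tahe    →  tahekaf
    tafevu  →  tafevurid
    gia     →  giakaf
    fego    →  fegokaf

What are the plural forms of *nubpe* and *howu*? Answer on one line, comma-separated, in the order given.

nubpekaf, howurid

The alternation tracks the last vowel of the stem — -rid when the last vowel of the stem is a high vowel (*pi*, *sisu*, *tafevu*); -kaf when the last vowel of the stem is a non-high vowel (*tahe*, *gia*, *fego*).
Since the last vowel of *nubpe* is /e/ (a non-high vowel), it takes -kaf, giving *nubpekaf*.
*howu* — last vowel /u/ (a high vowel) → -rid → *howurid*.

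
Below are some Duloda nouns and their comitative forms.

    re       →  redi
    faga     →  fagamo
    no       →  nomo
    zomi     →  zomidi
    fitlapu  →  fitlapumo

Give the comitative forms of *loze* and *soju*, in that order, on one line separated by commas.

Looking at the last vowel of each stem: -di when the last vowel of the stem is a front vowel (*re*, *zomi*); -mo when the last vowel of the stem is a back vowel (*faga*, *no*, *fitlapu*).
*loze* — last vowel /e/ (a front vowel) → -di → *lozedi*.
Since the last vowel of *soju* is /u/ (a back vowel), it takes -mo, giving *sojumo*.

lozedi, sojumo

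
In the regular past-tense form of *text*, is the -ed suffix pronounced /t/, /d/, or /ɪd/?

The stem *text* ends in /t/ or /d/.
The -ed suffix is realized as /ɪd/ after /t, d/; as /t/ after other voiceless consonants; and as /d/ after other voiced sounds.
So -ed on *text* is pronounced /ɪd/.

/ɪd/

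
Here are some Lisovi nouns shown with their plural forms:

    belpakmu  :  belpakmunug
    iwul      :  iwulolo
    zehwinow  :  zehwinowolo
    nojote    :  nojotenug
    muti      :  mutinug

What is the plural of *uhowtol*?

uhowtololo

Looking at the final sound of each stem: -olo when the stem ends in a consonant (*iwul*, *zehwinow*); -nug when the stem ends in a vowel (*belpakmu*, *nojote*, *muti*).
The final sound of *uhowtol* is /l/, which is a consonant, so the suffix is -olo, giving *uhowtololo*.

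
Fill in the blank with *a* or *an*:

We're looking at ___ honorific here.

The indefinite article is chosen by the initial *sound* of the following word, not its spelling.
*honorific* begins with the sound /ɒ/ (silent h) — a vowel sound.
So the article is *an*: We're looking at an honorific here.

an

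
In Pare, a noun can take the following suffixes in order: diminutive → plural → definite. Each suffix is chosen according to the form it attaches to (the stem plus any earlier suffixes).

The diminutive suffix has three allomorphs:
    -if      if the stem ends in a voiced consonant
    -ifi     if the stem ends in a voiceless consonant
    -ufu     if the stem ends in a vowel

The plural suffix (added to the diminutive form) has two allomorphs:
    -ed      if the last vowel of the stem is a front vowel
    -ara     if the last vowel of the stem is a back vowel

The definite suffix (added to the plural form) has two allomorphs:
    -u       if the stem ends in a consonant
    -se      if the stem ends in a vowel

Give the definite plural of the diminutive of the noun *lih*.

*lih*: final sound = /h/, a voiceless consonant → -ifi → *lihifi*.
Since the last vowel of the diminutive form *lihifi* is /i/ (a front vowel), it takes -ed, giving *lihified*.
Since the final sound of the plural form *lihified* is /d/ (a consonant), it takes -u, giving *lihifiedu*.

lihifiedu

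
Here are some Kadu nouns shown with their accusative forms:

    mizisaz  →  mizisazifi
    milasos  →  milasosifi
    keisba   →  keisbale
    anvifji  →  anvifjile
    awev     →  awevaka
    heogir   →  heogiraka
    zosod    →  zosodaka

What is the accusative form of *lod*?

lodaka

The suffix is conditioned by the final sound: -ifi when the stem ends in a sibilant (*mizisaz*, *milasos*); -aka when the stem ends in a non-sibilant consonant (*awev*, *heogir*, *zosod*); -le when the stem ends in a vowel (*keisba*, *anvifji*).
The final sound of *lod* is /d/, which is a non-sibilant consonant, so the suffix is -aka, giving *lodaka*.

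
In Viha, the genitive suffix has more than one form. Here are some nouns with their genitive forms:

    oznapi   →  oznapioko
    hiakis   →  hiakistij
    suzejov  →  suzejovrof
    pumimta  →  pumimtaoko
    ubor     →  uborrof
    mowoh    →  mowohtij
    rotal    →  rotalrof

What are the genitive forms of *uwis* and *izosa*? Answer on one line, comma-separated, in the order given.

The pattern is voicing of the final sound: -tij when the stem ends in a voiceless consonant (*hiakis*, *mowoh*); -rof when the stem ends in a voiced consonant (*suzejov*, *ubor*, *rotal*); -oko when the stem ends in a vowel (*oznapi*, *pumimta*).
*uwis*: final sound = /s/, a voiceless consonant → -tij → *uwistij*.
Since the final sound of *izosa* is /a/ (a vowel), it takes -oko, giving *izosaoko*.

uwistij, izosaoko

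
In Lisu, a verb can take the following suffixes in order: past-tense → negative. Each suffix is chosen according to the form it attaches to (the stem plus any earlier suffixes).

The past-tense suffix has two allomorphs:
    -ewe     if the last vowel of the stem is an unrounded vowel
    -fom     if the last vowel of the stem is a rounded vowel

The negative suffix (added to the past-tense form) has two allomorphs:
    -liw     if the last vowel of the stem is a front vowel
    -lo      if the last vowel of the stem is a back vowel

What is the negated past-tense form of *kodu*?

*kodu*: last vowel = /u/, a rounded vowel → -fom → *kodufom*.
Since the last vowel of the past-tense form *kodufom* is /o/ (a back vowel), it takes -lo, giving *kodufomlo*.

kodufomlo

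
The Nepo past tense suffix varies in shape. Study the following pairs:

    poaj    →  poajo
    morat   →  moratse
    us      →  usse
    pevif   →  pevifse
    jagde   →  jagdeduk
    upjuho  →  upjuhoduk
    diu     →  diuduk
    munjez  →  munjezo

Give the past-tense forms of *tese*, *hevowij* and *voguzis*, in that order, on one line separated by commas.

teseduk, hevowijo, voguzisse

Looking at the final sound of each stem: -se when the stem ends in a voiceless consonant (*morat*, *us*, *pevif*); -o when the stem ends in a voiced consonant (*poaj*, *munjez*); -duk when the stem ends in a vowel (*jagde*, *upjuho*, *diu*).
The final sound of *tese* is /e/, which is a vowel, so the suffix is -duk, giving *teseduk*.
*hevowij* — final sound /j/ (a voiced consonant) → -o → *hevowijo*.
*voguzis*: final sound = /s/, a voiceless consonant → -se → *voguzisse*.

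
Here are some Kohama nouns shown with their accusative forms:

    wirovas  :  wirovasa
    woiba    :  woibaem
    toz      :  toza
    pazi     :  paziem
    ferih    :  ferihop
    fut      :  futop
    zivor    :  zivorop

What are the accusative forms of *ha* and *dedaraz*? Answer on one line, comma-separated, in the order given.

The alternation tracks the final sound of the stem — -a when the stem ends in a sibilant (*wirovas*, *toz*); -op when the stem ends in a non-sibilant consonant (*ferih*, *fut*, *zivor*); -em when the stem ends in a vowel (*woiba*, *pazi*).
Since the final sound of *ha* is /a/ (a vowel), it takes -em, giving *haem*.
The final sound of *dedaraz* is /z/, which is a sibilant, so the suffix is -a, giving *dedaraza*.

haem, dedaraza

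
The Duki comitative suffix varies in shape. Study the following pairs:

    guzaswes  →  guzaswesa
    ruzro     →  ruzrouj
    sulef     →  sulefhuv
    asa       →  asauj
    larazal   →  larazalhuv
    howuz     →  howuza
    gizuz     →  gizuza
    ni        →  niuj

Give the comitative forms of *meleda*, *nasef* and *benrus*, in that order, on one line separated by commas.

meledauj, nasefhuv, benrusa

Looking at the final sound of each stem: -a when the stem ends in a sibilant (*guzaswes*, *howuz*, *gizuz*); -huv when the stem ends in a non-sibilant consonant (*sulef*, *larazal*); -uj when the stem ends in a vowel (*ruzro*, *asa*, *ni*).
The final sound of *meleda* is /a/, which is a vowel, so the suffix is -uj, giving *meledauj*.
*nasef*: final sound = /f/, a non-sibilant consonant → -huv → *nasefhuv*.
*benrus*: final sound = /s/, a sibilant → -a → *benrusa*.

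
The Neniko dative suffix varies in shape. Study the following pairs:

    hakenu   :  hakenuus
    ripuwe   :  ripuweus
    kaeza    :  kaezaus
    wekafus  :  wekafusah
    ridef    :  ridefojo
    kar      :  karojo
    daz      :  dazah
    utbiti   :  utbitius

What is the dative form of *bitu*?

The alternation tracks the final sound of the stem — -ah when the stem ends in a sibilant (*wekafus*, *daz*); -ojo when the stem ends in a non-sibilant consonant (*ridef*, *kar*); -us when the stem ends in a vowel (*hakenu*, *ripuwe*, *kaeza*, *utbiti*).
*bitu* — final sound /u/ (a vowel) → -us → *bituus*.

bituus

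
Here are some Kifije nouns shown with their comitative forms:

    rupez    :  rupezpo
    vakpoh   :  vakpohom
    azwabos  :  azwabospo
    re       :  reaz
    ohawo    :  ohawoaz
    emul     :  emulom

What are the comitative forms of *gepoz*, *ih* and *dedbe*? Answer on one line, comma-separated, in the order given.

gepozpo, ihom, dedbeaz

The pattern is sibilance of the final sound: -po when the stem ends in a sibilant (*rupez*, *azwabos*); -om when the stem ends in a non-sibilant consonant (*vakpoh*, *emul*); -az when the stem ends in a vowel (*re*, *ohawo*).
The final sound of *gepoz* is /z/, which is a sibilant, so the suffix is -po, giving *gepozpo*.
*ih*: final sound = /h/, a non-sibilant consonant → -om → *ihom*.
*dedbe*: final sound = /e/, a vowel → -az → *dedbeaz*.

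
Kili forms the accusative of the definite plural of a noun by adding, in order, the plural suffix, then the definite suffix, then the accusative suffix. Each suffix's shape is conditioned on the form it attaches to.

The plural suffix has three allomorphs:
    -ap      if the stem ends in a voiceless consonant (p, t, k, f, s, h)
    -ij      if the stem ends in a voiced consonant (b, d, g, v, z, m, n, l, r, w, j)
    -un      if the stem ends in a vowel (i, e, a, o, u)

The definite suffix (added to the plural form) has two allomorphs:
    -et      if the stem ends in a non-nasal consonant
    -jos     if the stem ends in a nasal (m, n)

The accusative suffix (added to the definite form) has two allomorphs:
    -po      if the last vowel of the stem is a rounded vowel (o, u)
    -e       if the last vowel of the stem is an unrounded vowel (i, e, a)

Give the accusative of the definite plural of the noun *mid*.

midijete

*mid* — final sound /d/ (a voiced consonant) → -ij → *midij*.
Since the final consonant of the plural form *midij* is /j/ (non-nasal), it takes -et, giving *midijet*.
The definite form *midijet*: last vowel = /e/, an unrounded vowel → -e → *midijete*.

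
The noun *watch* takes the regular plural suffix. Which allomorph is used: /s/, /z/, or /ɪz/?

/ɪz/

The stem *watch* ends in a sibilant (/s, z, ʃ, ʒ, tʃ, dʒ/).
The plural suffix surfaces as /ɪz/ after sibilants, /s/ after other voiceless consonants, and /z/ after other voiced sounds.
So the plural -s on *watch* is pronounced /ɪz/.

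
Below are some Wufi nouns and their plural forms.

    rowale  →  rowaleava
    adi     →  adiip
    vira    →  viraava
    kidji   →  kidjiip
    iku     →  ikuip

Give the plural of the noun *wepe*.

Looking at the last vowel of each stem: -ip when the last vowel of the stem is a high vowel (*adi*, *kidji*, *iku*); -ava when the last vowel of the stem is a non-high vowel (*rowale*, *vira*).
Since the last vowel of *wepe* is /e/ (a non-high vowel), it takes -ava, giving *wepeava*.

wepeava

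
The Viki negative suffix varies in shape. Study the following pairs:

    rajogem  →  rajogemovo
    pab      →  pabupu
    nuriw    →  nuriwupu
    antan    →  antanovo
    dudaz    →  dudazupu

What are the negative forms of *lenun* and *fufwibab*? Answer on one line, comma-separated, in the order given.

The alternation tracks the final consonant of the stem — -ovo when the stem ends in a nasal (*rajogem*, *antan*); -upu when the stem ends in a non-nasal consonant (*pab*, *nuriw*, *dudaz*).
*lenun* — final consonant /n/ (a nasal) → -ovo → *lenunovo*.
The final consonant of *fufwibab* is /b/, which is non-nasal, so the suffix is -upu, giving *fufwibabupu*.

lenunovo, fufwibabupu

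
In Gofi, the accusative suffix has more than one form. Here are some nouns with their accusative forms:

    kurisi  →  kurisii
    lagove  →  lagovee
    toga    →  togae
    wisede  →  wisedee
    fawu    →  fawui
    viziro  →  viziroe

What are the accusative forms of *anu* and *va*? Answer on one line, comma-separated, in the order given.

anui, vae

Looking at the last vowel of each stem: -i when the last vowel of the stem is a high vowel (*kurisi*, *fawu*); -e when the last vowel of the stem is a non-high vowel (*lagove*, *toga*, *wisede*, *viziro*).
Since the last vowel of *anu* is /u/ (a high vowel), it takes -i, giving *anui*.
*va* — last vowel /a/ (a non-high vowel) → -e → *vae*.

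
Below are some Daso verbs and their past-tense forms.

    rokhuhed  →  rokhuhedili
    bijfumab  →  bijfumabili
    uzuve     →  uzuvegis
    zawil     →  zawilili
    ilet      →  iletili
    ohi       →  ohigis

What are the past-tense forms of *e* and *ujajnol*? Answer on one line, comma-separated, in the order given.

egis, ujajnolili

The suffix is conditioned by the final sound: -ili when the stem ends in a consonant (*rokhuhed*, *bijfumab*, *zawil*, *ilet*); -gis when the stem ends in a vowel (*uzuve*, *ohi*).
*e*: final sound = /e/, a vowel → -gis → *egis*.
The final sound of *ujajnol* is /l/, which is a consonant, so the suffix is -ili, giving *ujajnolili*.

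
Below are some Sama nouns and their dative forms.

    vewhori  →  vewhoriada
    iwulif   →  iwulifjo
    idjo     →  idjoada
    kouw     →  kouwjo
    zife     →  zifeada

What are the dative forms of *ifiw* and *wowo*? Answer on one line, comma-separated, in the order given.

ifiwjo, wowoada

The suffix is conditioned by the final sound: -jo when the stem ends in a consonant (*iwulif*, *kouw*); -ada when the stem ends in a vowel (*vewhori*, *idjo*, *zife*).
Since the final sound of *ifiw* is /w/ (a consonant), it takes -jo, giving *ifiwjo*.
The final sound of *wowo* is /o/, which is a vowel, so the suffix is -ada, giving *wowoada*.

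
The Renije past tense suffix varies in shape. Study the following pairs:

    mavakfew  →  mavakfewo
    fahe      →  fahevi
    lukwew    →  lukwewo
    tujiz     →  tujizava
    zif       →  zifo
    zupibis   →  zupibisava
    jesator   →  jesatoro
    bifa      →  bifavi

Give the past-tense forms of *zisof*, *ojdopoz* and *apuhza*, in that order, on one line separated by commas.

The pattern is sibilance of the final sound: -ava when the stem ends in a sibilant (*tujiz*, *zupibis*); -o when the stem ends in a non-sibilant consonant (*mavakfew*, *lukwew*, *zif*, *jesator*); -vi when the stem ends in a vowel (*fahe*, *bifa*).
*zisof*: final sound = /f/, a non-sibilant consonant → -o → *zisofo*.
The final sound of *ojdopoz* is /z/, which is a sibilant, so the suffix is -ava, giving *ojdopozava*.
*apuhza* — final sound /a/ (a vowel) → -vi → *apuhzavi*.

zisofo, ojdopozava, apuhzavi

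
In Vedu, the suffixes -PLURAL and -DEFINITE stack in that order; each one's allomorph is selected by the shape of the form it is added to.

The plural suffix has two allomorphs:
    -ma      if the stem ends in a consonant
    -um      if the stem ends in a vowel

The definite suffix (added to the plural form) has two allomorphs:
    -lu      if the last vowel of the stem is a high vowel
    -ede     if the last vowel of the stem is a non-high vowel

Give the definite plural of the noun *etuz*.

*etuz*: final sound = /z/, a consonant → -ma → *etuzma*.
The plural form *etuzma*: last vowel = /a/, a non-high vowel → -ede → *etuzmaede*.

etuzmaede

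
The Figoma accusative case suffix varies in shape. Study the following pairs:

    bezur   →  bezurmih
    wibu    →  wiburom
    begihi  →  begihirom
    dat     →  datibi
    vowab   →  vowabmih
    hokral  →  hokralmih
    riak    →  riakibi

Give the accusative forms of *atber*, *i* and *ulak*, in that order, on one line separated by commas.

The suffix is conditioned by the final sound: -ibi when the stem ends in a voiceless consonant (*dat*, *riak*); -mih when the stem ends in a voiced consonant (*bezur*, *vowab*, *hokral*); -rom when the stem ends in a vowel (*wibu*, *begihi*).
*atber*: final sound = /r/, a voiced consonant → -mih → *atbermih*.
Since the final sound of *i* is /i/ (a vowel), it takes -rom, giving *irom*.
The final sound of *ulak* is /k/, which is a voiceless consonant, so the suffix is -ibi, giving *ulakibi*.

atbermih, irom, ulakibi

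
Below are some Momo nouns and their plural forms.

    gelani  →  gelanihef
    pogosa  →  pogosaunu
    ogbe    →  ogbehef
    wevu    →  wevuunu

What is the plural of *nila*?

The pattern is front/back vowel harmony: -hef when the last vowel of the stem is a front vowel (*gelani*, *ogbe*); -unu when the last vowel of the stem is a back vowel (*pogosa*, *wevu*).
Since the last vowel of *nila* is /a/ (a back vowel), it takes -unu, giving *nilaunu*.

nilaunu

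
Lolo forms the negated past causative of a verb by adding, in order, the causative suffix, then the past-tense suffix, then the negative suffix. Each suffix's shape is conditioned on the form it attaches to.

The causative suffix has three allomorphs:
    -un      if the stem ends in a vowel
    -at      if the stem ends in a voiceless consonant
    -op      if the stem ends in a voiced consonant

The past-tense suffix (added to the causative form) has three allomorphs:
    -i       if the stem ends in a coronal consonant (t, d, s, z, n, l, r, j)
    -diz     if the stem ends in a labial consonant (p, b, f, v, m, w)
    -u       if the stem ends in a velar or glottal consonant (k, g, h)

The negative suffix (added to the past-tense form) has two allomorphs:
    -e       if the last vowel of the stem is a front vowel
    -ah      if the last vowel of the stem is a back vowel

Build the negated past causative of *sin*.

Since the final sound of *sin* is /n/ (a voiced consonant), it takes -op, giving *sinop*.
Since the final consonant of the causative form *sinop* is /p/ (labial), it takes -diz, giving *sinopdiz*.
Since the last vowel of the past-tense form *sinopdiz* is /i/ (a front vowel), it takes -e, giving *sinopdize*.

sinopdize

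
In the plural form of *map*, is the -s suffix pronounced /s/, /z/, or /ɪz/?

The stem *map* ends in a voiceless non-sibilant consonant.
The plural suffix surfaces as /ɪz/ after sibilants, /s/ after other voiceless consonants, and /z/ after other voiced sounds.
So the plural -s on *map* is pronounced /s/.

/s/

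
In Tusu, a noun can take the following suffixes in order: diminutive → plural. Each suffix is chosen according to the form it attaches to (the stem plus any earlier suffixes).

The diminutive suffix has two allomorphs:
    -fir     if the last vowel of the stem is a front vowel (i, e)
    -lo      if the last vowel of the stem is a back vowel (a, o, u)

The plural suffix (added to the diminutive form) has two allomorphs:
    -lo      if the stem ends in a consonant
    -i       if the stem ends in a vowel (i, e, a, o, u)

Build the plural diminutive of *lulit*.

lulitfirlo

The last vowel of *lulit* is /i/, which is a front vowel, so the diminutive suffix is -fir, giving *lulitfir*.
Since the final sound of the diminutive form *lulitfir* is /r/ (a consonant), it takes -lo, giving *lulitfirlo*.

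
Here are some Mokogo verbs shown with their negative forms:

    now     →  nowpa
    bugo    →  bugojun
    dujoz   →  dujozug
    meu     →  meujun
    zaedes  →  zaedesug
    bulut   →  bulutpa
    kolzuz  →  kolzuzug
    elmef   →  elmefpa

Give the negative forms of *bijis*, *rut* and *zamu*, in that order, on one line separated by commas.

bijisug, rutpa, zamujun

Looking at the final sound of each stem: -ug when the stem ends in a sibilant (*dujoz*, *zaedes*, *kolzuz*); -pa when the stem ends in a non-sibilant consonant (*now*, *bulut*, *elmef*); -jun when the stem ends in a vowel (*bugo*, *meu*).
*bijis* — final sound /s/ (a sibilant) → -ug → *bijisug*.
*rut*: final sound = /t/, a non-sibilant consonant → -pa → *rutpa*.
The final sound of *zamu* is /u/, which is a vowel, so the suffix is -jun, giving *zamujun*.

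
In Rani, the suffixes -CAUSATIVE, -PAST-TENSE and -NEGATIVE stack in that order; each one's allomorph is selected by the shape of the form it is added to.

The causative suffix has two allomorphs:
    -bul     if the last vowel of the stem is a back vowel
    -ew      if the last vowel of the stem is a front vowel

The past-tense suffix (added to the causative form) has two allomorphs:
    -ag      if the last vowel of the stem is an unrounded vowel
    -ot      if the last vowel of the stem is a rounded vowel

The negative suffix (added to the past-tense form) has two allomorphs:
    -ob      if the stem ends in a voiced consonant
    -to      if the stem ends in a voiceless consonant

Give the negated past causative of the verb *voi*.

voiewagob

*voi* — last vowel /i/ (a front vowel) → -ew → *voiew*.
Since the last vowel of the causative form *voiew* is /e/ (an unrounded vowel), it takes -ag, giving *voiewag*.
Since the final consonant of the past-tense form *voiewag* is /g/ (voiced), it takes -ob, giving *voiewagob*.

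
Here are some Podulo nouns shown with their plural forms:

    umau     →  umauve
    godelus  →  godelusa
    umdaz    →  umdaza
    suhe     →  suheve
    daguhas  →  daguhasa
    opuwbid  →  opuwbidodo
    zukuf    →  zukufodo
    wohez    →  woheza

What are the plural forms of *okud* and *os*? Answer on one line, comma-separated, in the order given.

The pattern is sibilance of the final sound: -a when the stem ends in a sibilant (*godelus*, *umdaz*, *daguhas*, *wohez*); -odo when the stem ends in a non-sibilant consonant (*opuwbid*, *zukuf*); -ve when the stem ends in a vowel (*umau*, *suhe*).
The final sound of *okud* is /d/, which is a non-sibilant consonant, so the suffix is -odo, giving *okudodo*.
*os* — final sound /s/ (a sibilant) → -a → *osa*.

okudodo, osa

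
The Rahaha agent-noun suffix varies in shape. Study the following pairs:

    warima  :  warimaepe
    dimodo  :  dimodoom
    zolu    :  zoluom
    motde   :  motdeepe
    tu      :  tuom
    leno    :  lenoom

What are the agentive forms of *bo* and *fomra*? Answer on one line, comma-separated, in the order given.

The alternation tracks the last vowel of the stem — -om when the last vowel of the stem is a rounded vowel (*dimodo*, *zolu*, *tu*, *leno*); -epe when the last vowel of the stem is an unrounded vowel (*warima*, *motde*).
The last vowel of *bo* is /o/, which is a rounded vowel, so the suffix is -om, giving *boom*.
*fomra*: last vowel = /a/, an unrounded vowel → -epe → *fomraepe*.

boom, fomraepe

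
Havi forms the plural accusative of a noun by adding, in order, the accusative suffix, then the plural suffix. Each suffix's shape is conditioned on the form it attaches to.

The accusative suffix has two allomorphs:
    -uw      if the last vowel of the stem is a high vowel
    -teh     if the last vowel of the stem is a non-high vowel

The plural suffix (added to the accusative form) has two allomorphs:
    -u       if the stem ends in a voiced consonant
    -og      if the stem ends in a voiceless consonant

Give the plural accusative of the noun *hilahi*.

The last vowel of *hilahi* is /i/, which is a high vowel, so the accusative suffix is -uw, giving *hilahiuw*.
Since the final consonant of the accusative form *hilahiuw* is /w/ (voiced), it takes -u, giving *hilahiuwu*.

hilahiuwu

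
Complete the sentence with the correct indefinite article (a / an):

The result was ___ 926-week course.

a

The indefinite article is chosen by the initial *sound* of the following word, not its spelling.
The number *926* is spoken "nine hundred …", beginning with /naɪn/ — a consonant sound.
So the article is *a*: The result was a 926-week course.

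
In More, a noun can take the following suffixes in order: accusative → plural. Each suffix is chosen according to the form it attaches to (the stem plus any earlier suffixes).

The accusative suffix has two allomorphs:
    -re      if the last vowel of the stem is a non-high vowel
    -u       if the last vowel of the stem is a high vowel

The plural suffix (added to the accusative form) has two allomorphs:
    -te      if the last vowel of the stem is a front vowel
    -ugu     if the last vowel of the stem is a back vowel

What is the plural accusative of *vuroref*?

vurorefrete

The last vowel of *vuroref* is /e/, which is a non-high vowel, so the accusative suffix is -re, giving *vurorefre*.
The accusative form *vurorefre*: last vowel = /e/, a front vowel → -te → *vurorefrete*.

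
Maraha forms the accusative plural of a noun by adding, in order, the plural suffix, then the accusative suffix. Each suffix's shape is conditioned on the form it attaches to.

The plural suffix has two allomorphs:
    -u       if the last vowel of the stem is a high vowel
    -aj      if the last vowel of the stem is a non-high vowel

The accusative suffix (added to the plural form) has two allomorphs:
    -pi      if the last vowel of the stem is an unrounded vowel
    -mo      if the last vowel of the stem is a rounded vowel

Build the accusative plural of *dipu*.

The last vowel of *dipu* is /u/, which is a high vowel, so the plural suffix is -u, giving *dipuu*.
Since the last vowel of the plural form *dipuu* is /u/ (a rounded vowel), it takes -mo, giving *dipuumo*.

dipuumo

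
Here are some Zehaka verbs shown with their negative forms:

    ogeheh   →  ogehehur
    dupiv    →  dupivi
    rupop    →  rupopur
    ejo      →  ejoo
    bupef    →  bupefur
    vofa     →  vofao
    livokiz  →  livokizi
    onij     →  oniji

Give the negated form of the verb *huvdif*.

The suffix is conditioned by the final sound: -ur when the stem ends in a voiceless consonant (*ogeheh*, *rupop*, *bupef*); -i when the stem ends in a voiced consonant (*dupiv*, *livokiz*, *onij*); -o when the stem ends in a vowel (*ejo*, *vofa*).
*huvdif*: final sound = /f/, a voiceless consonant → -ur → *huvdifur*.

huvdifur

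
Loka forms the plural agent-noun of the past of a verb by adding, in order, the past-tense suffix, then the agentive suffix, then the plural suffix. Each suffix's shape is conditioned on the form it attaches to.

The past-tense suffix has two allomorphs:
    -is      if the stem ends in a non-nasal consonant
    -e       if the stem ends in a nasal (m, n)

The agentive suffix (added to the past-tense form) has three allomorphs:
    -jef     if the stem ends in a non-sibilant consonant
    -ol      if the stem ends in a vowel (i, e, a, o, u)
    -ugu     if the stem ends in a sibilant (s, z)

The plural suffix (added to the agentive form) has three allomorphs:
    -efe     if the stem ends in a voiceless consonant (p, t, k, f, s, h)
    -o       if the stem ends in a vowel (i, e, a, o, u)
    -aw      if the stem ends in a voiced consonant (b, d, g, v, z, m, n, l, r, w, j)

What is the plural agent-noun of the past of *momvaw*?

momvawisuguo

*momvaw*: final consonant = /w/, non-nasal → -is → *momvawis*.
The past-tense form *momvawis* — final sound /s/ (a sibilant) → -ugu → *momvawisugu*.
The agentive form *momvawisugu* — final sound /u/ (a vowel) → -o → *momvawisuguo*.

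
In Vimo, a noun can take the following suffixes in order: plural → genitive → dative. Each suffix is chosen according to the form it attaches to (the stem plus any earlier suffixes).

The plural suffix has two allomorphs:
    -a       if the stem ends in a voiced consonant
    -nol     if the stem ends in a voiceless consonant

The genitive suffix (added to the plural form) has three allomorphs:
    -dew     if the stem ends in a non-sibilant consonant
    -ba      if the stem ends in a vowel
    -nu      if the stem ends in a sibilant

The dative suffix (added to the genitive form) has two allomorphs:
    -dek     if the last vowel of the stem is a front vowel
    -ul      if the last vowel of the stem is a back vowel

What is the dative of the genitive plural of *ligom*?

ligomabaul

*ligom* — final consonant /m/ (voiced) → -a → *ligoma*.
The final sound of the plural form *ligoma* is /a/, which is a vowel, so the genitive suffix is -ba, giving *ligomaba*.
Since the last vowel of the genitive form *ligomaba* is /a/ (a back vowel), it takes -ul, giving *ligomabaul*.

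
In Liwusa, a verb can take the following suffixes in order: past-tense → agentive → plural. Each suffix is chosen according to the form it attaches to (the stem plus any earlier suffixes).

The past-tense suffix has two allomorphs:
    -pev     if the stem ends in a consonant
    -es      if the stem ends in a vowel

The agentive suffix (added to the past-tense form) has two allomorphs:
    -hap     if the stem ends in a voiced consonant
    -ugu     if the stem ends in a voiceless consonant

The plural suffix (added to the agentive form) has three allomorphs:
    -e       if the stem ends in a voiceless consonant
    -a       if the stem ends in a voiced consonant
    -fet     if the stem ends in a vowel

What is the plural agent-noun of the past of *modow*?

modowpevhape

The final sound of *modow* is /w/, which is a consonant, so the past-tense suffix is -pev, giving *modowpev*.
Since the final consonant of the past-tense form *modowpev* is /v/ (voiced), it takes -hap, giving *modowpevhap*.
The final sound of the agentive form *modowpevhap* is /p/, which is a voiceless consonant, so the plural suffix is -e, giving *modowpevhape*.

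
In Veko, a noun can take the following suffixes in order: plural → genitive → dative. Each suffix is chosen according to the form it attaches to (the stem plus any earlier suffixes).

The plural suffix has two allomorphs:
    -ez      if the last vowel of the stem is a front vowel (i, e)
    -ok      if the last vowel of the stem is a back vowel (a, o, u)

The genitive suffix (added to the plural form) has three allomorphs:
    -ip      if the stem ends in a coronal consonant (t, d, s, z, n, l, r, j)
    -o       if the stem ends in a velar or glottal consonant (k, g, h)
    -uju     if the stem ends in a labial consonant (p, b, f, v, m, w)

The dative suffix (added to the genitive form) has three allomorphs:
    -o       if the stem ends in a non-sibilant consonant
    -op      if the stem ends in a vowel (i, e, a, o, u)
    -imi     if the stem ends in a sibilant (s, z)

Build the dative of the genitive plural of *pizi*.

The last vowel of *pizi* is /i/, which is a front vowel, so the plural suffix is -ez, giving *piziez*.
The plural form *piziez*: final consonant = /z/, coronal → -ip → *piziezip*.
The final sound of the genitive form *piziezip* is /p/, which is a non-sibilant consonant, so the dative suffix is -o, giving *piziezipo*.

piziezipo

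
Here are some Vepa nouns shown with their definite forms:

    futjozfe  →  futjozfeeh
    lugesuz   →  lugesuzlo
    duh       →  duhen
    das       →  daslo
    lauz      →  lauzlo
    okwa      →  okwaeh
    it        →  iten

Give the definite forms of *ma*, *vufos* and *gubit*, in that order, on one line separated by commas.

maeh, vufoslo, gubiten

Looking at the final sound of each stem: -lo when the stem ends in a sibilant (*lugesuz*, *das*, *lauz*); -en when the stem ends in a non-sibilant consonant (*duh*, *it*); -eh when the stem ends in a vowel (*futjozfe*, *okwa*).
*ma*: final sound = /a/, a vowel → -eh → *maeh*.
*vufos* — final sound /s/ (a sibilant) → -lo → *vufoslo*.
*gubit*: final sound = /t/, a non-sibilant consonant → -en → *gubiten*.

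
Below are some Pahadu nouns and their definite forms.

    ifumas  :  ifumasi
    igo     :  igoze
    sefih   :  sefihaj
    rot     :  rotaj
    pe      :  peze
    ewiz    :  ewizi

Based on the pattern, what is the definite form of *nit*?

nitaj

The pattern is sibilance of the final sound: -i when the stem ends in a sibilant (*ifumas*, *ewiz*); -aj when the stem ends in a non-sibilant consonant (*sefih*, *rot*); -ze when the stem ends in a vowel (*igo*, *pe*).
*nit*: final sound = /t/, a non-sibilant consonant → -aj → *nitaj*.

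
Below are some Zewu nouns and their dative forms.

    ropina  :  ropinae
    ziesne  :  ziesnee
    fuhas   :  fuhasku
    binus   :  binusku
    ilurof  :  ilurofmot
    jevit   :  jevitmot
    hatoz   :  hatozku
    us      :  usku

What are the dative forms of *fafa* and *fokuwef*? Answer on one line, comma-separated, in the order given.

fafae, fokuwefmot

The pattern is sibilance of the final sound: -ku when the stem ends in a sibilant (*fuhas*, *binus*, *hatoz*, *us*); -mot when the stem ends in a non-sibilant consonant (*ilurof*, *jevit*); -e when the stem ends in a vowel (*ropina*, *ziesne*).
*fafa* — final sound /a/ (a vowel) → -e → *fafae*.
*fokuwef*: final sound = /f/, a non-sibilant consonant → -mot → *fokuwefmot*.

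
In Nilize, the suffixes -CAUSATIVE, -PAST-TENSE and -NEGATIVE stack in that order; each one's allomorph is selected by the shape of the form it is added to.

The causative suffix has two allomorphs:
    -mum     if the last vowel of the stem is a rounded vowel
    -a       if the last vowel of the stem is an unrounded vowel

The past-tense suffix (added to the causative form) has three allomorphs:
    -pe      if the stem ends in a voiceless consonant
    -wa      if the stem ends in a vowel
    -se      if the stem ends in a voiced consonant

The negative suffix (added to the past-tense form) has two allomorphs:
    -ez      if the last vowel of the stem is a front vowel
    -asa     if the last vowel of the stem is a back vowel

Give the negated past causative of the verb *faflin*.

*faflin* — last vowel /i/ (an unrounded vowel) → -a → *faflina*.
The causative form *faflina* — final sound /a/ (a vowel) → -wa → *faflinawa*.
The past-tense form *faflinawa* — last vowel /a/ (a back vowel) → -asa → *faflinawaasa*.

faflinawaasa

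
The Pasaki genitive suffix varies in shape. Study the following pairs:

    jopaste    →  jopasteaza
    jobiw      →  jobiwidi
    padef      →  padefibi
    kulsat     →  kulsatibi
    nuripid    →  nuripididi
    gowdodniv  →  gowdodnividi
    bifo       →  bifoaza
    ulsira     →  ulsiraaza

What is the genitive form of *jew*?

The suffix is conditioned by the final sound: -ibi when the stem ends in a voiceless consonant (*padef*, *kulsat*); -idi when the stem ends in a voiced consonant (*jobiw*, *nuripid*, *gowdodniv*); -aza when the stem ends in a vowel (*jopaste*, *bifo*, *ulsira*).
*jew*: final sound = /w/, a voiced consonant → -idi → *jewidi*.

jewidi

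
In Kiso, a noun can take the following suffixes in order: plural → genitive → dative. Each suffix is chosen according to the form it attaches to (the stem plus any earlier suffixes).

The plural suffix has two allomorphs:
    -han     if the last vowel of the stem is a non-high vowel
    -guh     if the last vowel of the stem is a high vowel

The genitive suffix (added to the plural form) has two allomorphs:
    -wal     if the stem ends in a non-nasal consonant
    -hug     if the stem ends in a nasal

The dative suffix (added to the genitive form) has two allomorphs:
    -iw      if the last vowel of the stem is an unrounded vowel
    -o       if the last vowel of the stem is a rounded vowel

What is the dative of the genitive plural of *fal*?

The last vowel of *fal* is /a/, which is a non-high vowel, so the plural suffix is -han, giving *falhan*.
The plural form *falhan*: final consonant = /n/, a nasal → -hug → *falhanhug*.
Since the last vowel of the genitive form *falhanhug* is /u/ (a rounded vowel), it takes -o, giving *falhanhugo*.

falhanhugo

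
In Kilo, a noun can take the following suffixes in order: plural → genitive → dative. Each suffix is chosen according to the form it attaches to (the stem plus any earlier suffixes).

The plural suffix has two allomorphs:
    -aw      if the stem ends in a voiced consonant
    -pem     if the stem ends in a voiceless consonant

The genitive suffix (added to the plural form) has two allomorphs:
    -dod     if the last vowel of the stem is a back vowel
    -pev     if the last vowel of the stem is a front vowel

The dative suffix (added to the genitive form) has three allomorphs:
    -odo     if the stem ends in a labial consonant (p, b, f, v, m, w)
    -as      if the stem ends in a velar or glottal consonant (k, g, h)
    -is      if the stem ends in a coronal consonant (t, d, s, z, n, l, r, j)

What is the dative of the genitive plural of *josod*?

The final consonant of *josod* is /d/, which is voiced, so the plural suffix is -aw, giving *josodaw*.
The plural form *josodaw*: last vowel = /a/, a back vowel → -dod → *josodawdod*.
Since the final consonant of the genitive form *josodawdod* is /d/ (coronal), it takes -is, giving *josodawdodis*.

josodawdodis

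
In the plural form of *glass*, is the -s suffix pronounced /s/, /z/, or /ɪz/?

/ɪz/

The stem *glass* ends in a sibilant (/s, z, ʃ, ʒ, tʃ, dʒ/).
The plural suffix surfaces as /ɪz/ after sibilants, /s/ after other voiceless consonants, and /z/ after other voiced sounds.
So the plural -s on *glass* is pronounced /ɪz/.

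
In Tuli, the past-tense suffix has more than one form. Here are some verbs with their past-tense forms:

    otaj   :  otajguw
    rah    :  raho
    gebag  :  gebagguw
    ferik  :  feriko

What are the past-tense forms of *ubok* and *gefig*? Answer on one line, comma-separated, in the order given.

uboko, gefigguw

The pattern is voicing of the final consonant: -o when the stem ends in a voiceless consonant (*rah*, *ferik*); -guw when the stem ends in a voiced consonant (*otaj*, *gebag*).
Since the final consonant of *ubok* is /k/ (voiceless), it takes -o, giving *uboko*.
*gefig*: final consonant = /g/, voiced → -guw → *gefigguw*.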